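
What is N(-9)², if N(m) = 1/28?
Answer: 1/784 ≈ 0.0012755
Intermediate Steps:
N(m) = 1/28
N(-9)² = (1/28)² = 1/784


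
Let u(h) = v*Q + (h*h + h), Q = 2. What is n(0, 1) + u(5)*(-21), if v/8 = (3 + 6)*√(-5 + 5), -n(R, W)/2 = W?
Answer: -632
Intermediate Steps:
n(R, W) = -2*W
v = 0 (v = 8*((3 + 6)*√(-5 + 5)) = 8*(9*√0) = 8*(9*0) = 8*0 = 0)
u(h) = h + h² (u(h) = 0*2 + (h*h + h) = 0 + (h² + h) = 0 + (h + h²) = h + h²)
n(0, 1) + u(5)*(-21) = -2*1 + (5*(1 + 5))*(-21) = -2 + (5*6)*(-21) = -2 + 30*(-21) = -2 - 630 = -632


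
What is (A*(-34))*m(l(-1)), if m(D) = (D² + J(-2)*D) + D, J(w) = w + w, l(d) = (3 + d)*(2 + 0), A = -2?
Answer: 272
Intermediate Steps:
l(d) = 6 + 2*d (l(d) = (3 + d)*2 = 6 + 2*d)
J(w) = 2*w
m(D) = D² - 3*D (m(D) = (D² + (2*(-2))*D) + D = (D² - 4*D) + D = D² - 3*D)
(A*(-34))*m(l(-1)) = (-2*(-34))*((6 + 2*(-1))*(-3 + (6 + 2*(-1)))) = 68*((6 - 2)*(-3 + (6 - 2))) = 68*(4*(-3 + 4)) = 68*(4*1) = 68*4 = 272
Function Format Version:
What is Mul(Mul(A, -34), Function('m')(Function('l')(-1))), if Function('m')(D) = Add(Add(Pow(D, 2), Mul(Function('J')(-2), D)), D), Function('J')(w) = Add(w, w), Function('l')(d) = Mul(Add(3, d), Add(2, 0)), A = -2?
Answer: 272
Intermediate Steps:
Function('l')(d) = Add(6, Mul(2, d)) (Function('l')(d) = Mul(Add(3, d), 2) = Add(6, Mul(2, d)))
Function('J')(w) = Mul(2, w)
Function('m')(D) = Add(Pow(D, 2), Mul(-3, D)) (Function('m')(D) = Add(Add(Pow(D, 2), Mul(Mul(2, -2), D)), D) = Add(Add(Pow(D, 2), Mul(-4, D)), D) = Add(Pow(D, 2), Mul(-3, D)))
Mul(Mul(A, -34), Function('m')(Function('l')(-1))) = Mul(Mul(-2, -34), Mul(Add(6, Mul(2, -1)), Add(-3, Add(6, Mul(2, -1))))) = Mul(68, Mul(Add(6, -2), Add(-3, Add(6, -2)))) = Mul(68, Mul(4, Add(-3, 4))) = Mul(68, Mul(4, 1)) = Mul(68, 4) = 272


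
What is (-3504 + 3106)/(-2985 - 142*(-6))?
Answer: 398/2133 ≈ 0.18659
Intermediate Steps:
(-3504 + 3106)/(-2985 - 142*(-6)) = -398/(-2985 + 852) = -398/(-2133) = -398*(-1/2133) = 398/2133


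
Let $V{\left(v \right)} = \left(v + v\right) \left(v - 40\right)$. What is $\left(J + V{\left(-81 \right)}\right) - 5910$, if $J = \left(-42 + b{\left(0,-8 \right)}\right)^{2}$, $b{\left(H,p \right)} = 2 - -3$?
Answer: $15061$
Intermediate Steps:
$V{\left(v \right)} = 2 v \left(-40 + v\right)$
$b{\left(H,p \right)} = 5$ ($b{\left(H,p \right)} = 2 + 3 = 5$)
$J = 1369$ ($J = \left(-42 + 5\right)^{2} = \left(-37\right)^{2} = 1369$)
$\left(J + V{\left(-81 \right)}\right) - 5910 = \left(1369 + 2 \left(-81\right) \left(-40 - 81\right)\right) - 5910 = \left(1369 + 2 \left(-81\right) \left(-121\right)\right) + \left(-16739 + 10829\right) = \left(1369 + 19602\right) - 5910 = 20971 - 5910 = 15061$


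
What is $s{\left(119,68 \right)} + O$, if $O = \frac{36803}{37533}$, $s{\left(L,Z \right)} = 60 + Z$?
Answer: $\frac{4841027}{37533} \approx 128.98$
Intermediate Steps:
$O = \frac{36803}{37533}$ ($O = 36803 \cdot \frac{1}{37533} = \frac{36803}{37533} \approx 0.98055$)
$s{\left(119,68 \right)} + O = \left(60 + 68\right) + \frac{36803}{37533} = 128 + \frac{36803}{37533} = \frac{4841027}{37533}$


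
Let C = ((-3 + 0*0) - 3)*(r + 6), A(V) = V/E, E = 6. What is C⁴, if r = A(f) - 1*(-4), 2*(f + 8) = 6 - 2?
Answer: 8503056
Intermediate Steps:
f = -6 (f = -8 + (6 - 2)/2 = -8 + (½)*4 = -8 + 2 = -6)
A(V) = V/6
r = 3 (r = (⅙)*(-6) - 1*(-4) = -1 + 4 = 3)
C = -54 (C = ((-3 + 0*0) - 3)*(3 + 6) = ((-3 + 0) - 3)*9 = (-3 - 3)*9 = -6*9 = -54)
C⁴ = (-54)⁴ = 8503056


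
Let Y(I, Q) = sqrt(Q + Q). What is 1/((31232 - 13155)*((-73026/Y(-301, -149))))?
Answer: -I*sqrt(298)/1320091002 ≈ -1.3077e-8*I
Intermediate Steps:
Y(I, Q) = sqrt(2)*sqrt(Q) (Y(I, Q) = sqrt(2*Q) = sqrt(2)*sqrt(Q))
1/((31232 - 13155)*((-73026/Y(-301, -149)))) = 1/((31232 - 13155)*((-73026*(-I*sqrt(298)/298)))) = 1/(18077*((-73026*(-I*sqrt(298)/298)))) = 1/(18077*((-(-36513)*I*sqrt(298)/149))) = 1/(18077*((36513*I*sqrt(298)/149))) = (-I*sqrt(298)/73026)/18077 = -I*sqrt(298)/1320091002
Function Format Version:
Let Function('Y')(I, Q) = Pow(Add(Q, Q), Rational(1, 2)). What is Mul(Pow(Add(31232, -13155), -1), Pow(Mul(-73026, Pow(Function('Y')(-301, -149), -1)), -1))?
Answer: Mul(Rational(-1, 1320091002), I, Pow(298, Rational(1, 2))) ≈ Mul(-1.3077e-8, I)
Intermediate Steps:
Function('Y')(I, Q) = Mul(Pow(2, Rational(1, 2)), Pow(Q, Rational(1, 2))) (Function('Y')(I, Q) = Pow(Mul(2, Q), Rational(1, 2)) = Mul(Pow(2, Rational(1, 2)), Pow(Q, Rational(1, 2))))
Mul(Pow(Add(31232, -13155), -1), Pow(Mul(-73026, Pow(Function('Y')(-301, -149), -1)), -1)) = Mul(Pow(Add(31232, -13155), -1), Pow(Mul(-73026, Pow(Mul(Pow(2, Rational(1, 2)), Pow(-149, Rational(1, 2))), -1)), -1)) = Mul(Pow(18077, -1), Pow(Mul(-73026, Pow(Mul(Pow(2, Rational(1, 2)), Mul(I, Pow(149, Rational(1, 2)))), -1)), -1)) = Mul(Rational(1, 18077), Pow(Mul(-73026, Pow(Mul(I, Pow(298, Rational(1, 2))), -1)), -1)) = Mul(Rational(1, 18077), Pow(Mul(-73026, Mul(Rational(-1, 298), I, Pow(298, Rational(1, 2)))), -1)) = Mul(Rational(1, 18077), Pow(Mul(Rational(36513, 149), I, Pow(298, Rational(1, 2))), -1)) = Mul(Rational(1, 18077), Mul(Rational(-1, 73026), I, Pow(298, Rational(1, 2)))) = Mul(Rational(-1, 1320091002), I, Pow(298, Rational(1, 2)))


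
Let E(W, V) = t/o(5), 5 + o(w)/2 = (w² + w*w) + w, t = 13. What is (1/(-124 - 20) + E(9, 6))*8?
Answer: 443/450 ≈ 0.98444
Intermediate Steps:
o(w) = -10 + 2*w + 4*w² (o(w) = -10 + 2*((w² + w*w) + w) = -10 + 2*((w² + w²) + w) = -10 + 2*(2*w² + w) = -10 + 2*(w + 2*w²) = -10 + (2*w + 4*w²) = -10 + 2*w + 4*w²)
E(W, V) = 13/100 (E(W, V) = 13/(-10 + 2*5 + 4*5²) = 13/(-10 + 10 + 4*25) = 13/(-10 + 10 + 100) = 13/100)
(1/(-124 - 20) + E(9, 6))*8 = (1/(-124 - 20) + 13/100)*8 = (1/(-144) + 13/100)*8 = (-1/144 + 13/100)*8 = (443/3600)*8 = 443/450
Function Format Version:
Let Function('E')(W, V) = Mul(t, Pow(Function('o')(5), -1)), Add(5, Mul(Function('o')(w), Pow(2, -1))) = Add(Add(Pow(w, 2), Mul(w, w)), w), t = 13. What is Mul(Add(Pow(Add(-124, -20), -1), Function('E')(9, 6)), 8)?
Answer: Rational(443, 450) ≈ 0.98444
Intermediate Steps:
Function('o')(w) = Add(-10, Mul(2, w), Mul(4, Pow(w, 2))) (Function('o')(w) = Add(-10, Mul(2, Add(Add(Pow(w, 2), Mul(w, w)), w))) = Add(-10, Mul(2, Add(Add(Pow(w, 2), Pow(w, 2)), w))) = Add(-10, Mul(2, Add(Mul(2, Pow(w, 2)), w))) = Add(-10, Mul(2, Add(w, Mul(2, Pow(w, 2))))) = Add(-10, Add(Mul(2, w), Mul(4, Pow(w, 2)))) = Add(-10, Mul(2, w), Mul(4, Pow(w, 2))))
Function('E')(W, V) = Rational(13, 100) (Function('E')(W, V) = Mul(13, Pow(Add(-10, Mul(2, 5), Mul(4, Pow(5, 2))), -1)) = Mul(13, Pow(Add(-10, 10, Mul(4, 25)), -1)) = Mul(13, Pow(Add(-10, 10, 100), -1)) = Mul(13, Pow(100, -1)) = Mul(13, Rational(1, 100)) = Rational(13, 100))
Mul(Add(Pow(Add(-124, -20), -1), Function('E')(9, 6)), 8) = Mul(Add(Pow(Add(-124, -20), -1), Rational(13, 100)), 8) = Mul(Add(Pow(-144, -1), Rational(13, 100)), 8) = Mul(Add(Rational(-1, 144), Rational(13, 100)), 8) = Mul(Rational(443, 3600), 8) = Rational(443, 450)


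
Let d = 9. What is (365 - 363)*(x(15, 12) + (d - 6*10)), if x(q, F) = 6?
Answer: -90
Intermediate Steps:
(365 - 363)*(x(15, 12) + (d - 6*10)) = (365 - 363)*(6 + (9 - 6*10)) = 2*(6 + (9 - 60)) = 2*(6 - 51) = 2*(-45) = -90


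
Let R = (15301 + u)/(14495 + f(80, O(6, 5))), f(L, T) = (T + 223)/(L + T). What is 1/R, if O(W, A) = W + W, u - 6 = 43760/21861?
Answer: 29157655275/30789648004 ≈ 0.94700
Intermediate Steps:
u = 174926/21861 (u = 6 + 43760/21861 = 174926/21861 ≈ 8.0017)
O(W, A) = 2*W
f(L, T) = (223 + T)/(L + T)
R = 30789648004/29157655275 (R = (15301 + 174926/21861)/(14495 + (223 + 2*6)/(80 + 2*6)) = 334670087/(21861*(14495 + (223 + 12)/(80 + 12))) = 334670087/(21861*(14495 + 235/92)) = 334670087/(21861*(1333775/92)) = (334670087/21861)*(92/1333775) = 30789648004/29157655275 ≈ 1.0560)
1/R = 1/(30789648004/29157655275) = 29157655275/30789648004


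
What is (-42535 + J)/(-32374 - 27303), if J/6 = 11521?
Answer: -26591/59677 ≈ -0.44558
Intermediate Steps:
J = 69126 (J = 6*11521 = 69126)
(-42535 + J)/(-32374 - 27303) = (-42535 + 69126)/(-32374 - 27303) = 26591/(-59677) = 26591*(-1/59677) = -26591/59677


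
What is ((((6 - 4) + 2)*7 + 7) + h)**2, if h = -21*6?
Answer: 8281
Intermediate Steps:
h = -126
((((6 - 4) + 2)*7 + 7) + h)**2 = ((((6 - 4) + 2)*7 + 7) - 126)**2 = (((2 + 2)*7 + 7) - 126)**2 = ((4*7 + 7) - 126)**2 = ((28 + 7) - 126)**2 = (35 - 126)**2 = (-91)**2 = 8281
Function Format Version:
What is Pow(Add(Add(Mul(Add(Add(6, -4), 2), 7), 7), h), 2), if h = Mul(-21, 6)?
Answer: 8281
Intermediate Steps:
h = -126
Pow(Add(Add(Mul(Add(Add(6, -4), 2), 7), 7), h), 2) = Pow(Add(Add(Mul(Add(Add(6, -4), 2), 7), 7), -126), 2) = Pow(Add(Add(Mul(Add(2, 2), 7), 7), -126), 2) = Pow(Add(Add(Mul(4, 7), 7), -126), 2) = Pow(Add(Add(28, 7), -126), 2) = Pow(Add(35, -126), 2) = Pow(-91, 2) = 8281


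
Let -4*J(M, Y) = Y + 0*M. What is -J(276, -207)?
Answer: -207/4 ≈ -51.750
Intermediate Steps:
J(M, Y) = -Y/4 (J(M, Y) = -(Y + 0*M)/4 = -(Y + 0)/4 = -Y/4)
-J(276, -207) = -(-1)*(-207)/4 = -1*207/4 = -207/4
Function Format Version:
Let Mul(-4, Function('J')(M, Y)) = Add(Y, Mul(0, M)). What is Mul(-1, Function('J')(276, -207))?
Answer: Rational(-207, 4) ≈ -51.750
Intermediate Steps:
Function('J')(M, Y) = Mul(Rational(-1, 4), Y) (Function('J')(M, Y) = Mul(Rational(-1, 4), Add(Y, Mul(0, M))) = Mul(Rational(-1, 4), Add(Y, 0)) = Mul(Rational(-1, 4), Y))
Mul(-1, Function('J')(276, -207)) = Mul(-1, Mul(Rational(-1, 4), -207)) = Mul(-1, Rational(207, 4)) = Rational(-207, 4)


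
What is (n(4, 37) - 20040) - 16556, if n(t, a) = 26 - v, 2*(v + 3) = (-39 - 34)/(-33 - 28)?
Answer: -4461247/122 ≈ -36568.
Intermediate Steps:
v = -293/122 (v = -3 + ((-39 - 34)/(-33 - 28))/2 = -3 + (-73/(-61))/2 = -3 + (-73*(-1/61))/2 = -3 + (½)*(73/61) = -3 + 73/122 = -293/122 ≈ -2.4016)
n(t, a) = 3465/122 (n(t, a) = 26 - 1*(-293/122) = 26 + 293/122 = 3465/122)
(n(4, 37) - 20040) - 16556 = (3465/122 - 20040) - 16556 = -2441415/122 - 16556 = -4461247/122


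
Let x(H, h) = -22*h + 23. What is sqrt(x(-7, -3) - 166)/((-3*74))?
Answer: -I*sqrt(77)/222 ≈ -0.039527*I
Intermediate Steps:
x(H, h) = 23 - 22*h
sqrt(x(-7, -3) - 166)/((-3*74)) = sqrt((23 - 22*(-3)) - 166)/((-3*74)) = sqrt((23 + 66) - 166)/(-222) = sqrt(89 - 166)*(-1/222) = sqrt(-77)*(-1/222) = (I*sqrt(77))*(-1/222) = -I*sqrt(77)/222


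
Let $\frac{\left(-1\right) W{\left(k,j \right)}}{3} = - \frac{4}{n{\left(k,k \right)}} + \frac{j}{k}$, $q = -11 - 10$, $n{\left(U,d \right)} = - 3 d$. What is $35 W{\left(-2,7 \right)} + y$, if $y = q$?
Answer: $\frac{833}{2} \approx 416.5$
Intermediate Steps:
$q = -21$ ($q = -11 - 10 = -21$)
$W{\left(k,j \right)} = - \frac{4}{k} - \frac{3 j}{k}$ ($W{\left(k,j \right)} = - 3 \left(- \frac{4}{\left(-3\right) k} + \frac{j}{k}\right) = - 3 \left(- 4 \left(- \frac{1}{3 k}\right) + \frac{j}{k}\right) = - 3 \left(\frac{4}{3 k} + \frac{j}{k}\right) = - \frac{4}{k} - \frac{3 j}{k}$)
$y = -21$
$35 W{\left(-2,7 \right)} + y = 35 \frac{-4 - 21}{-2} - 21 = 35 \left(- \frac{-4 - 21}{2}\right) - 21 = 35 \left(\left(- \frac{1}{2}\right) \left(-25\right)\right) - 21 = 35 \cdot \frac{25}{2} - 21 = \frac{875}{2} - 21 = \frac{833}{2}$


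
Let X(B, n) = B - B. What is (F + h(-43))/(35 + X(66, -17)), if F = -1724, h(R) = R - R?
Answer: -1724/35 ≈ -49.257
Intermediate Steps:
h(R) = 0
X(B, n) = 0
(F + h(-43))/(35 + X(66, -17)) = (-1724 + 0)/(35 + 0) = -1724/35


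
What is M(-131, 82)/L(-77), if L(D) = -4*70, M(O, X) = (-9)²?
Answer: -81/280 ≈ -0.28929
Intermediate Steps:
M(O, X) = 81
L(D) = -280
M(-131, 82)/L(-77) = 81/(-280) = 81*(-1/280) = -81/280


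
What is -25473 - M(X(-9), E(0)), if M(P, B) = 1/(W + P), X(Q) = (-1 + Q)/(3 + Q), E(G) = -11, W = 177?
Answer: -13653531/536 ≈ -25473.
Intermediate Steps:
X(Q) = (-1 + Q)/(3 + Q)
M(P, B) = 1/(177 + P)
-25473 - M(X(-9), E(0)) = -25473 - 1/(177 + (-1 - 9)/(3 - 9)) = -25473 - 1/(177 - 10/(-6)) = -25473 - 1/(177 - 1/6*(-10)) = -25473 - 1/(177 + 5/3) = -25473 - 1/536/3 = -25473 - 1*3/536 = -25473 - 3/536 = -13653531/536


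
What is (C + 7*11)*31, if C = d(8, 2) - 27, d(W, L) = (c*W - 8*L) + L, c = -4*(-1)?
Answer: 2108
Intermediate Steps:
c = 4
d(W, L) = -7*L + 4*W (d(W, L) = (4*W - 8*L) + L = (-8*L + 4*W) + L = -7*L + 4*W)
C = -9 (C = (-7*2 + 4*8) - 27 = (-14 + 32) - 27 = 18 - 27 = -9)
(C + 7*11)*31 = (-9 + 7*11)*31 = (-9 + 77)*31 = 68*31 = 2108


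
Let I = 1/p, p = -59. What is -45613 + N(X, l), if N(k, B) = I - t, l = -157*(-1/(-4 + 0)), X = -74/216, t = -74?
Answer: -2686802/59 ≈ -45539.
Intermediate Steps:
X = -37/108 (X = -74*1/216 = -37/108 ≈ -0.34259)
l = -157/4 (l = -157/((-1*(-4))) = -157/4 ≈ -39.250)
I = -1/59 (I = 1/(-59) = -1/59 ≈ -0.016949)
N(k, B) = 4365/59 (N(k, B) = -1/59 - 1*(-74) = -1/59 + 74 = 4365/59)
-45613 + N(X, l) = -45613 + 4365/59 = -2686802/59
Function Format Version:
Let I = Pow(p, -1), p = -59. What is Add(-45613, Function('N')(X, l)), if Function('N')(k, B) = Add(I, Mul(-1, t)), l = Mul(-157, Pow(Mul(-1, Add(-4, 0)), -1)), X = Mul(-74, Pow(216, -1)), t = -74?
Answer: Rational(-2686802, 59) ≈ -45539.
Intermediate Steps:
X = Rational(-37, 108) (X = Mul(-74, Rational(1, 216)) = Rational(-37, 108) ≈ -0.34259)
l = Rational(-157, 4) (l = Mul(-157, Pow(Mul(-1, -4), -1)) = Mul(-157, Pow(4, -1)) = Mul(-157, Rational(1, 4)) = Rational(-157, 4) ≈ -39.250)
I = Rational(-1, 59) (I = Pow(-59, -1) = Rational(-1, 59) ≈ -0.016949)
Function('N')(k, B) = Rational(4365, 59) (Function('N')(k, B) = Add(Rational(-1, 59), Mul(-1, -74)) = Add(Rational(-1, 59), 74) = Rational(4365, 59))
Add(-45613, Function('N')(X, l)) = Add(-45613, Rational(4365, 59)) = Rational(-2686802, 59)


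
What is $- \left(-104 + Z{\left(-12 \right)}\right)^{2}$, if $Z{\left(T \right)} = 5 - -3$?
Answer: $-9216$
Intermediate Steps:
$Z{\left(T \right)} = 8$ ($Z{\left(T \right)} = 5 + 3 = 8$)
$- \left(-104 + Z{\left(-12 \right)}\right)^{2} = - \left(-104 + 8\right)^{2} = - \left(-96\right)^{2} = \left(-1\right) 9216 = -9216$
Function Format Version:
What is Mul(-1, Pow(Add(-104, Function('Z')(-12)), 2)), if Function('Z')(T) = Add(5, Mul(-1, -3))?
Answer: -9216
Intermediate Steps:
Function('Z')(T) = 8 (Function('Z')(T) = Add(5, 3) = 8)
Mul(-1, Pow(Add(-104, Function('Z')(-12)), 2)) = Mul(-1, Pow(Add(-104, 8), 2)) = Mul(-1, Pow(-96, 2)) = Mul(-1, 9216) = -9216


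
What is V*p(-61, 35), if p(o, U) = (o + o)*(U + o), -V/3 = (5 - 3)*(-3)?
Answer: 57096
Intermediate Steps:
V = 18 (V = -3*(5 - 3)*(-3) = -6*(-3) = -3*(-6) = 18)
p(o, U) = 2*o*(U + o) (p(o, U) = (2*o)*(U + o) = 2*o*(U + o))
V*p(-61, 35) = 18*(2*(-61)*(35 - 61)) = 18*(2*(-61)*(-26)) = 18*3172 = 57096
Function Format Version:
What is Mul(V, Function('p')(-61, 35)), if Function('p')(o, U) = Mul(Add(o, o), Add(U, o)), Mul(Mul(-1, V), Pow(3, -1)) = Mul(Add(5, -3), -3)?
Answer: 57096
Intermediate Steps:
V = 18 (V = Mul(-3, Mul(Add(5, -3), -3)) = Mul(-3, Mul(2, -3)) = Mul(-3, -6) = 18)
Function('p')(o, U) = Mul(2, o, Add(U, o)) (Function('p')(o, U) = Mul(Mul(2, o), Add(U, o)) = Mul(2, o, Add(U, o)))
Mul(V, Function('p')(-61, 35)) = Mul(18, Mul(2, -61, Add(35, -61))) = Mul(18, Mul(2, -61, -26)) = Mul(18, 3172) = 57096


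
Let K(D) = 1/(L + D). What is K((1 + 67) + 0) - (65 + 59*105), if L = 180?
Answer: -1552479/248 ≈ -6260.0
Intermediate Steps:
K(D) = 1/(180 + D)
K((1 + 67) + 0) - (65 + 59*105) = 1/(180 + ((1 + 67) + 0)) - (65 + 59*105) = 1/(180 + (68 + 0)) - (65 + 6195) = 1/(180 + 68) - 1*6260 = 1/248 - 6260 = -1552479/248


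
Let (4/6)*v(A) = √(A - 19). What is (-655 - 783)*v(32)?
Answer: -2157*√13 ≈ -7777.2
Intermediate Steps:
v(A) = 3*√(-19 + A)/2 (v(A) = 3*√(A - 19)/2 = 3*√(-19 + A)/2)
(-655 - 783)*v(32) = (-655 - 783)*(3*√(-19 + 32)/2) = -2157*√13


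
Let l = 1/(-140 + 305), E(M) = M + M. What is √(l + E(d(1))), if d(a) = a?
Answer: √54615/165 ≈ 1.4164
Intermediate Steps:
E(M) = 2*M
l = 1/165 ≈ 0.0060606
√(l + E(d(1))) = √(1/165 + 2*1) = √(1/165 + 2) = √(331/165) = √54615/165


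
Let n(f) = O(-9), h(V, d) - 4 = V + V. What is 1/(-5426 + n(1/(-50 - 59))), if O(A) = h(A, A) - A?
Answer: -1/5431 ≈ -0.00018413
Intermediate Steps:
h(V, d) = 4 + 2*V (h(V, d) = 4 + (V + V) = 4 + 2*V)
O(A) = 4 + A (O(A) = (4 + 2*A) - A = 4 + A)
n(f) = -5 (n(f) = 4 - 9 = -5)
1/(-5426 + n(1/(-50 - 59))) = 1/(-5426 - 5) = 1/(-5431) = -1/5431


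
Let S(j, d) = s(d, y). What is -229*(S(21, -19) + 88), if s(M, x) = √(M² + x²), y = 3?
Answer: -20152 - 229*√370 ≈ -24557.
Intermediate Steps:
S(j, d) = √(9 + d²) (S(j, d) = √(d² + 3²) = √(d² + 9) = √(9 + d²))
-229*(S(21, -19) + 88) = -229*(√(9 + (-19)²) + 88) = -229*(√(9 + 361) + 88) = -229*(√370 + 88) = -229*(88 + √370) = -20152 - 229*√370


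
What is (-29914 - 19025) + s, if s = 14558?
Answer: -34381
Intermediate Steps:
(-29914 - 19025) + s = (-29914 - 19025) + 14558 = -48939 + 14558 = -34381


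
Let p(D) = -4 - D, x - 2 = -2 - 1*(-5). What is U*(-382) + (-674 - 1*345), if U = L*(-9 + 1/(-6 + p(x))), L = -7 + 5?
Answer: -119189/15 ≈ -7945.9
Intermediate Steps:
x = 5 (x = 2 + (-2 - 1*(-5)) = 2 + (-2 + 5) = 2 + 3 = 5)
L = -2
U = 272/15 (U = -2*(-9 + 1/(-6 + (-4 - 1*5))) = -2*(-9 + 1/(-6 + (-4 - 5))) = -2*(-9 + 1/(-6 - 9)) = -2*(-9 + 1/(-15)) = -2*(-9 - 1/15) = -2*(-136/15) = 272/15 ≈ 18.133)
U*(-382) + (-674 - 1*345) = (272/15)*(-382) + (-674 - 1*345) = -103904/15 + (-674 - 345) = -103904/15 - 1019 = -119189/15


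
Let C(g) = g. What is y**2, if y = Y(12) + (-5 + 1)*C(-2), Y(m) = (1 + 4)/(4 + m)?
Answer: 17689/256 ≈ 69.098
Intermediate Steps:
Y(m) = 5/(4 + m)
y = 133/16 (y = 5/(4 + 12) + (-5 + 1)*(-2) = 5/16 - 4*(-2) = 5*(1/16) + 8 = 5/16 + 8 = 133/16 ≈ 8.3125)
y**2 = (133/16)**2 = 17689/256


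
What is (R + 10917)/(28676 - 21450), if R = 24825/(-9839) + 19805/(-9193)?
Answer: 987018775439/653591172502 ≈ 1.5101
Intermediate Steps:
R = -423077620/90449927 (R = 24825*(-1/9839) + 19805*(-1/9193) = -24825/9839 - 19805/9193 = -423077620/90449927 ≈ -4.6775)
(R + 10917)/(28676 - 21450) = (-423077620/90449927 + 10917)/(28676 - 21450) = (987018775439/90449927)/7226 = (987018775439/90449927)*(1/7226) = 987018775439/653591172502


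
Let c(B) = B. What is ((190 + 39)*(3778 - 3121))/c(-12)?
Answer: -50151/4 ≈ -12538.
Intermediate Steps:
((190 + 39)*(3778 - 3121))/c(-12) = ((190 + 39)*(3778 - 3121))/(-12) = (229*657)*(-1/12) = 150453*(-1/12) = -50151/4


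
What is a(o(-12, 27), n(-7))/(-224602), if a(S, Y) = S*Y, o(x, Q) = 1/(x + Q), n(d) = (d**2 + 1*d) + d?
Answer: -1/96258 ≈ -1.0389e-5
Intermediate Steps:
n(d) = d**2 + 2*d (n(d) = (d**2 + d) + d = (d + d**2) + d = d**2 + 2*d)
o(x, Q) = 1/(Q + x)
a(o(-12, 27), n(-7))/(-224602) = ((-7*(2 - 7))/(27 - 12))/(-224602) = ((-7*(-5))/15)*(-1/224602) = ((1/15)*35)*(-1/224602) = (7/3)*(-1/224602) = -1/96258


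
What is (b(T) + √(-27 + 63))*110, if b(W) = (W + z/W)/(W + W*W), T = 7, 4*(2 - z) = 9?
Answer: 528165/784 ≈ 673.68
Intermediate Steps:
z = -¼ (z = 2 - ¼*9 = 2 - 9/4 = -¼ ≈ -0.25000)
b(W) = (W - 1/(4*W))/(W + W²) (b(W) = (W - 1/(4*W))/(W + W*W) = (W - 1/(4*W))/(W + W²))
(b(T) + √(-27 + 63))*110 = ((-¼ + 7²)/(7²*(1 + 7)) + √(-27 + 63))*110 = ((1/49)*(-¼ + 49)/8 + √36)*110 = ((1/49)*(⅛)*(195/4) + 6)*110 = (195/1568 + 6)*110 = (9603/1568)*110 = 528165/784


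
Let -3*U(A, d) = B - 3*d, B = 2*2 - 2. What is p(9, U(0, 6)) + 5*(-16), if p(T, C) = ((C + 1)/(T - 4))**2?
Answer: -17639/225 ≈ -78.396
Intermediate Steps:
B = 2 (B = 4 - 2 = 2)
U(A, d) = -2/3 + d (U(A, d) = -(2 - 3*d)/3 = -2/3 + d)
p(T, C) = (1 + C)**2/(-4 + T)**2 (p(T, C) = ((1 + C)/(-4 + T))**2 = (1 + C)**2/(-4 + T)**2)
p(9, U(0, 6)) + 5*(-16) = (1 + (-2/3 + 6))**2/(-4 + 9)**2 + 5*(-16) = (1 + 16/3)**2/5**2 - 80 = (19/3)**2*(1/25) - 80 = (361/9)*(1/25) - 80 = 361/225 - 80 = -17639/225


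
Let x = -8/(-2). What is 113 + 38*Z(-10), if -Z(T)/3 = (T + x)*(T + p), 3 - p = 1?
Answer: -5359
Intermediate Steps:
p = 2 (p = 3 - 1*1 = 3 - 1 = 2)
x = 4 (x = -8*(-1/2) = 4)
Z(T) = -3*(2 + T)*(4 + T) (Z(T) = -3*(T + 4)*(T + 2) = -3*(4 + T)*(2 + T) = -3*(2 + T)*(4 + T))
113 + 38*Z(-10) = 113 + 38*(-24 - 18*(-10) - 3*(-10)**2) = 113 + 38*(-24 + 180 - 3*100) = 113 + 38*(-24 + 180 - 300) = 113 + 38*(-144) = 113 - 5472 = -5359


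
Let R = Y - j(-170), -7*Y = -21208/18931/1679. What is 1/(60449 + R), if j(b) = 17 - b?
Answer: 20226913/1218914233134 ≈ 1.6594e-5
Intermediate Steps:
Y = 1928/20226913 (Y = -(-21208/18931)/(7*1679) = -(-21208*1/18931)/(7*1679) = -(-1928)/(12047*1679) = -⅐*(-1928/2889559) = 1928/20226913 ≈ 9.5319e-5)
R = -3782430803/20226913 (R = 1928/20226913 - (17 - 1*(-170)) = 1928/20226913 - (17 + 170) = 1928/20226913 - 1*187 = 1928/20226913 - 187 = -3782430803/20226913 ≈ -187.00)
1/(60449 + R) = 1/(60449 - 3782430803/20226913) = 1/(1218914233134/20226913) = 20226913/1218914233134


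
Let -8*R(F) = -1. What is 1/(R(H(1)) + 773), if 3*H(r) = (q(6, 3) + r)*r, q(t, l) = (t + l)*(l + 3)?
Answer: 8/6185 ≈ 0.0012935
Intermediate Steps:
q(t, l) = (3 + l)*(l + t) (q(t, l) = (l + t)*(3 + l) = (3 + l)*(l + t))
H(r) = r*(54 + r)/3 (H(r) = (((3**2 + 3*3 + 3*6 + 3*6) + r)*r)/3 = (((9 + 9 + 18 + 18) + r)*r)/3 = ((54 + r)*r)/3 = (r*(54 + r))/3 = r*(54 + r)/3)
R(F) = 1/8 (R(F) = -1/8*(-1) = 1/8)
1/(R(H(1)) + 773) = 1/(1/8 + 773) = 1/(6185/8) = 8/6185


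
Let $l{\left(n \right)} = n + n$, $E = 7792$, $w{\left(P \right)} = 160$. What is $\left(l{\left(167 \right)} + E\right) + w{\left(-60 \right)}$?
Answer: $8286$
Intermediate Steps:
$l{\left(n \right)} = 2 n$
$\left(l{\left(167 \right)} + E\right) + w{\left(-60 \right)} = \left(2 \cdot 167 + 7792\right) + 160 = \left(334 + 7792\right) + 160 = 8126 + 160 = 8286$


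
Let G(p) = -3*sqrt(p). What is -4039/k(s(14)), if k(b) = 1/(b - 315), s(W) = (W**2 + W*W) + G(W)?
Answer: -311003 + 12117*sqrt(14) ≈ -2.6567e+5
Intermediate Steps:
s(W) = -3*sqrt(W) + 2*W**2 (s(W) = (W**2 + W*W) - 3*sqrt(W) = (W**2 + W**2) - 3*sqrt(W) = 2*W**2 - 3*sqrt(W) = -3*sqrt(W) + 2*W**2)
k(b) = 1/(-315 + b)
-4039/k(s(14)) = -(311003 - 12117*sqrt(14)) = -4039*(77 - 3*sqrt(14)) = -311003 + 12117*sqrt(14)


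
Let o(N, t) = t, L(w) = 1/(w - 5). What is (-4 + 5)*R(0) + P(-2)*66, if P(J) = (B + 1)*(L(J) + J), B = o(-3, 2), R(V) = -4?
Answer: -2998/7 ≈ -428.29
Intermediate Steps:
L(w) = 1/(-5 + w)
B = 2
P(J) = 3*J + 3/(-5 + J) (P(J) = (2 + 1)*(1/(-5 + J) + J) = 3*(J + 1/(-5 + J)) = 3*J + 3/(-5 + J))
(-4 + 5)*R(0) + P(-2)*66 = (-4 + 5)*(-4) + (3*(1 - 2*(-5 - 2))/(-5 - 2))*66 = 1*(-4) + (3*(1 - 2*(-7))/(-7))*66 = -4 + (3*(-1/7)*(1 + 14))*66 = -4 + (3*(-1/7)*15)*66 = -4 - 45/7*66 = -4 - 2970/7 = -2998/7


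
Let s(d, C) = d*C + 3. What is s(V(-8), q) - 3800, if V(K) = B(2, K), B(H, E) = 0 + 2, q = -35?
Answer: -3867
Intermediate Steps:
B(H, E) = 2
V(K) = 2
s(d, C) = 3 + C*d (s(d, C) = C*d + 3 = 3 + C*d)
s(V(-8), q) - 3800 = (3 - 35*2) - 3800 = (3 - 70) - 3800 = -67 - 3800 = -3867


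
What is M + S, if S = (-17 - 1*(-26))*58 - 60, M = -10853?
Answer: -10391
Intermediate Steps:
S = 462 (S = (-17 + 26)*58 - 60 = 9*58 - 60 = 522 - 60 = 462)
M + S = -10853 + 462 = -10391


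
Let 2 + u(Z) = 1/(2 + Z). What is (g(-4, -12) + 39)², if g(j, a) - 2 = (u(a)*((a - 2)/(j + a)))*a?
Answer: 1590121/400 ≈ 3975.3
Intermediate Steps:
u(Z) = -2 + 1/(2 + Z)
g(j, a) = 2 + a*(-3 - 2*a)*(-2 + a)/((2 + a)*(a + j)) (g(j, a) = 2 + (((-3 - 2*a)/(2 + a))*((a - 2)/(j + a)))*a = 2 + (((-3 - 2*a)/(2 + a))*((-2 + a)/(a + j)))*a = 2 + ((-3 - 2*a)*(-2 + a)/((2 + a)*(a + j)))*a = 2 + a*(-3 - 2*a)*(-2 + a)/((2 + a)*(a + j)))
(g(-4, -12) + 39)² = ((-1*(-12)²*(3 + 2*(-12)) + 2*(-12)*(3 + 2*(-12)) + 2*(2 - 12)*(-12 - 4))/((2 - 12)*(-12 - 4)) + 39)² = ((-1*144*(3 - 24) + 2*(-12)*(3 - 24) + 2*(-10)*(-16))/(-10*(-16)) + 39)² = (-⅒*(-1/16)*(-1*144*(-21) + 2*(-12)*(-21) + 320) + 39)² = (-⅒*(-1/16)*(3024 + 504 + 320) + 39)² = (-⅒*(-1/16)*3848 + 39)² = (481/20 + 39)² = (1261/20)² = 1590121/400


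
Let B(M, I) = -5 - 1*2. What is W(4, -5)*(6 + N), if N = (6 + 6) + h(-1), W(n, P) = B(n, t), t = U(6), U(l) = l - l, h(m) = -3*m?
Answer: -147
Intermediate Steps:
U(l) = 0
t = 0
B(M, I) = -7 (B(M, I) = -5 - 2 = -7)
W(n, P) = -7
N = 15 (N = (6 + 6) - 3*(-1) = 12 + 3 = 15)
W(4, -5)*(6 + N) = -7*(6 + 15) = -7*21 = -147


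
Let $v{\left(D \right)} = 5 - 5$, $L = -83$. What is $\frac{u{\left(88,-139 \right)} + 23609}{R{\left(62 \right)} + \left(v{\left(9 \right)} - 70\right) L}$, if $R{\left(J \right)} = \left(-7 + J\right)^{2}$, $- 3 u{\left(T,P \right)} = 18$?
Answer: $\frac{23603}{8835} \approx 2.6715$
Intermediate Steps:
$v{\left(D \right)} = 0$
$u{\left(T,P \right)} = -6$ ($u{\left(T,P \right)} = \left(- \frac{1}{3}\right) 18 = -6$)
$\frac{u{\left(88,-139 \right)} + 23609}{R{\left(62 \right)} + \left(v{\left(9 \right)} - 70\right) L} = \frac{-6 + 23609}{\left(-7 + 62\right)^{2} + \left(0 - 70\right) \left(-83\right)} = \frac{23603}{55^{2} - -5810} = \frac{23603}{3025 + 5810} = \frac{23603}{8835}$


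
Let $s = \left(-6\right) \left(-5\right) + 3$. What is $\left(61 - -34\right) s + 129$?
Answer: $3264$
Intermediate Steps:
$s = 33$ ($s = 30 + 3 = 33$)
$\left(61 - -34\right) s + 129 = \left(61 - -34\right) 33 + 129 = \left(61 + 34\right) 33 + 129 = 95 \cdot 33 + 129 = 3135 + 129 = 3264$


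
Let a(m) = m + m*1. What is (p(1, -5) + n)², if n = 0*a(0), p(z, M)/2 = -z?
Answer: 4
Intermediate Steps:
p(z, M) = -2*z (p(z, M) = 2*(-z) = -2*z)
a(m) = 2*m (a(m) = m + m = 2*m)
n = 0 (n = 0*(2*0) = 0*0 = 0)
(p(1, -5) + n)² = (-2*1 + 0)² = (-2 + 0)² = (-2)² = 4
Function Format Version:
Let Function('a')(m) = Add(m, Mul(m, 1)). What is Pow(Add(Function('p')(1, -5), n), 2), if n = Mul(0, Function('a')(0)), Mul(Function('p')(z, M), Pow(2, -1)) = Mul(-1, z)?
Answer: 4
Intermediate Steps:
Function('p')(z, M) = Mul(-2, z) (Function('p')(z, M) = Mul(2, Mul(-1, z)) = Mul(-2, z))
Function('a')(m) = Mul(2, m) (Function('a')(m) = Add(m, m) = Mul(2, m))
n = 0 (n = Mul(0, Mul(2, 0)) = Mul(0, 0) = 0)
Pow(Add(Function('p')(1, -5), n), 2) = Pow(Add(Mul(-2, 1), 0), 2) = Pow(Add(-2, 0), 2) = Pow(-2, 2) = 4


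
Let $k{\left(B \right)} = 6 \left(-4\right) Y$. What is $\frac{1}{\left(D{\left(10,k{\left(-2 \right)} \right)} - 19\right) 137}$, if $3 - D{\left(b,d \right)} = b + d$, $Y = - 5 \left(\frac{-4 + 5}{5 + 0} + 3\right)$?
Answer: $- \frac{1}{56170} \approx -1.7803 \cdot 10^{-5}$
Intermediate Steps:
$Y = -16$ ($Y = - 5 \left(1 \cdot \frac{1}{5} + 3\right) = - 5 \left(\frac{1}{5} + 3\right) = \left(-5\right) \frac{16}{5} = -16$)
$k{\left(B \right)} = 384$ ($k{\left(B \right)} = 6 \left(-4\right) \left(-16\right) = \left(-24\right) \left(-16\right) = 384$)
$D{\left(b,d \right)} = 3 - b - d$ ($D{\left(b,d \right)} = 3 - \left(b + d\right) = 3 - b - d$)
$\frac{1}{\left(D{\left(10,k{\left(-2 \right)} \right)} - 19\right) 137} = \frac{1}{\left(\left(3 - 10 - 384\right) - 19\right) 137} = \frac{1}{\left(-391 - 19\right) 137} = \frac{1}{\left(-410\right) 137} = \frac{1}{-56170} = - \frac{1}{56170}$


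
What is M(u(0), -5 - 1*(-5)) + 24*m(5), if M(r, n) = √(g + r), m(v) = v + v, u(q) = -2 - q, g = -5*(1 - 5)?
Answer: 240 + 3*√2 ≈ 244.24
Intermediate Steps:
g = 20 (g = -5*(-4) = 20)
m(v) = 2*v
M(r, n) = √(20 + r)
M(u(0), -5 - 1*(-5)) + 24*m(5) = √(20 + (-2 - 1*0)) + 24*(2*5) = √(20 + (-2 + 0)) + 24*10 = √(20 - 2) + 240 = √18 + 240 = 3*√2 + 240 = 240 + 3*√2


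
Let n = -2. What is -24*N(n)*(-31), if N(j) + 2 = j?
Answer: -2976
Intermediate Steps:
N(j) = -2 + j
-24*N(n)*(-31) = -24*(-2 - 2)*(-31) = -24*(-4)*(-31) = 96*(-31) = -2976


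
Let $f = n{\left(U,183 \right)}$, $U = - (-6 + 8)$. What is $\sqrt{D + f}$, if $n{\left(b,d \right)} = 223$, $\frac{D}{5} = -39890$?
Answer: $i \sqrt{199227} \approx 446.35 i$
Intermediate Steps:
$D = -199450$ ($D = 5 \left(-39890\right) = -199450$)
$U = -2$ ($U = \left(-1\right) 2 = -2$)
$f = 223$
$\sqrt{D + f} = \sqrt{-199450 + 223} = \sqrt{-199227} = i \sqrt{199227}$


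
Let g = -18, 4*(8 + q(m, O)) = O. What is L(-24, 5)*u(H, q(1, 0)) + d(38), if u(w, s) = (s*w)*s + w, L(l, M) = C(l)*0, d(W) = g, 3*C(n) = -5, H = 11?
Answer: -18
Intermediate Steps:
C(n) = -5/3 (C(n) = (⅓)*(-5) = -5/3)
q(m, O) = -8 + O/4
d(W) = -18
L(l, M) = 0 (L(l, M) = -5/3*0 = 0)
u(w, s) = w + w*s² (u(w, s) = w*s² + w = w + w*s²)
L(-24, 5)*u(H, q(1, 0)) + d(38) = 0*(11*(1 + (-8 + (¼)*0)²)) - 18 = 0*(11*(1 + (-8 + 0)²)) - 18 = 0*(11*(1 + (-8)²)) - 18 = 0*(11*(1 + 64)) - 18 = 0*(11*65) - 18 = 0*715 - 18 = 0 - 18 = -18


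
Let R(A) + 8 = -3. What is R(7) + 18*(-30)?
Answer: -551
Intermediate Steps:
R(A) = -11 (R(A) = -8 - 3 = -11)
R(7) + 18*(-30) = -11 + 18*(-30) = -11 - 540 = -551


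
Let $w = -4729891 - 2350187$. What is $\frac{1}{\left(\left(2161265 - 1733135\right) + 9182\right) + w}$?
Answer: $- \frac{1}{6642766} \approx -1.5054 \cdot 10^{-7}$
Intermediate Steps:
$w = -7080078$ ($w = -4729891 - 2350187 = -7080078$)
$\frac{1}{\left(\left(2161265 - 1733135\right) + 9182\right) + w} = \frac{1}{\left(\left(2161265 - 1733135\right) + 9182\right) - 7080078} = \frac{1}{\left(428130 + 9182\right) - 7080078} = \frac{1}{437312 - 7080078} = \frac{1}{-6642766} = - \frac{1}{6642766}$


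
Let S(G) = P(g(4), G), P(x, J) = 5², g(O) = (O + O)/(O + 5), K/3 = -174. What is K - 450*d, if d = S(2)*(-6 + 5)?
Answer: 10728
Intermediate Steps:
K = -522 (K = 3*(-174) = -522)
g(O) = 2*O/(5 + O) (g(O) = (2*O)/(5 + O) = 2*O/(5 + O))
P(x, J) = 25
S(G) = 25
d = -25 (d = 25*(-6 + 5) = 25*(-1) = -25)
K - 450*d = -522 - 450*(-25) = -522 + 11250 = 10728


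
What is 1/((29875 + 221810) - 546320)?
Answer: -1/294635 ≈ -3.3940e-6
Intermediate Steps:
1/((29875 + 221810) - 546320) = 1/(251685 - 546320) = 1/(-294635) = -1/294635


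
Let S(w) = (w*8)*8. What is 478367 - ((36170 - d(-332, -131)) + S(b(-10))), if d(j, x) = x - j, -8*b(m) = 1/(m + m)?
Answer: 2211988/5 ≈ 4.4240e+5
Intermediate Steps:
b(m) = -1/(16*m) (b(m) = -1/(8*(m + m)) = -1/(2*m)/8 = -1/(16*m))
S(w) = 64*w (S(w) = (8*w)*8 = 64*w)
478367 - ((36170 - d(-332, -131)) + S(b(-10))) = 478367 - ((36170 - (-131 - 1*(-332))) + 64*(-1/16/(-10))) = 478367 - ((36170 - (-131 + 332)) + 64*(-1/16*(-⅒))) = 478367 - ((36170 - 1*201) + 64*(1/160)) = 478367 - ((36170 - 201) + ⅖) = 478367 - (35969 + ⅖) = 478367 - 1*179847/5 = 478367 - 179847/5 = 2211988/5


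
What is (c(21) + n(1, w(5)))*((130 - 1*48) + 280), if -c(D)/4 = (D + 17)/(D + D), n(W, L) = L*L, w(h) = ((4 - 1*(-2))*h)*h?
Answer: 171017488/21 ≈ 8.1437e+6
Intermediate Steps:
w(h) = 6*h² (w(h) = ((4 + 2)*h)*h = (6*h)*h = 6*h²)
n(W, L) = L²
c(D) = -2*(17 + D)/D (c(D) = -4*(D + 17)/(D + D) = -4*(17 + D)/(2*D) = -4*(17 + D)*1/(2*D) = -2*(17 + D)/D)
(c(21) + n(1, w(5)))*((130 - 1*48) + 280) = ((-2 - 34/21) + (6*5²)²)*((130 - 1*48) + 280) = ((-2 - 34*1/21) + (6*25)²)*((130 - 48) + 280) = ((-2 - 34/21) + 150²)*(82 + 280) = (-76/21 + 22500)*362 = (472424/21)*362 = 171017488/21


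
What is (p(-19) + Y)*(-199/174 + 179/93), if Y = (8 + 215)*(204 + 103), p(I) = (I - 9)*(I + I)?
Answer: 97636275/1798 ≈ 54303.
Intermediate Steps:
p(I) = 2*I*(-9 + I) (p(I) = (-9 + I)*(2*I) = 2*I*(-9 + I))
Y = 68461 (Y = 223*307 = 68461)
(p(-19) + Y)*(-199/174 + 179/93) = (2*(-19)*(-9 - 19) + 68461)*(-199/174 + 179/93) = (2*(-19)*(-28) + 68461)*(-199*1/174 + 179*(1/93)) = (1064 + 68461)*(-199/174 + 179/93) = 69525*(4213/5394) = 97636275/1798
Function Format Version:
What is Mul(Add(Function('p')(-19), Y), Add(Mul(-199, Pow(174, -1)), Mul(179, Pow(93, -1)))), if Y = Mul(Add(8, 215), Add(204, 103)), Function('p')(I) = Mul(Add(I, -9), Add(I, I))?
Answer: Rational(97636275, 1798) ≈ 54303.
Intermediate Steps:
Function('p')(I) = Mul(2, I, Add(-9, I)) (Function('p')(I) = Mul(Add(-9, I), Mul(2, I)) = Mul(2, I, Add(-9, I)))
Y = 68461 (Y = Mul(223, 307) = 68461)
Mul(Add(Function('p')(-19), Y), Add(Mul(-199, Pow(174, -1)), Mul(179, Pow(93, -1)))) = Mul(Add(Mul(2, -19, Add(-9, -19)), 68461), Add(Mul(-199, Pow(174, -1)), Mul(179, Pow(93, -1)))) = Mul(Add(Mul(2, -19, -28), 68461), Add(Mul(-199, Rational(1, 174)), Mul(179, Rational(1, 93)))) = Mul(Add(1064, 68461), Add(Rational(-199, 174), Rational(179, 93))) = Mul(69525, Rational(4213, 5394)) = Rational(97636275, 1798)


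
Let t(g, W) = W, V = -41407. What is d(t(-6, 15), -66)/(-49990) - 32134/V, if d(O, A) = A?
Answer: 804555761/1034967965 ≈ 0.77737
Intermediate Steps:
d(t(-6, 15), -66)/(-49990) - 32134/V = -66/(-49990) - 32134/(-41407) = -66*(-1/49990) - 32134*(-1/41407) = 33/24995 + 32134/41407 = 804555761/1034967965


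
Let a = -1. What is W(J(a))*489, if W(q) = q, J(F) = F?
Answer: -489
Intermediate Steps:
W(J(a))*489 = -1*489 = -489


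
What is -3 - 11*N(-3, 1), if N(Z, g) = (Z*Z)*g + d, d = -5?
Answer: -47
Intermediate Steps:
N(Z, g) = -5 + g*Z² (N(Z, g) = (Z*Z)*g - 5 = Z²*g - 5 = g*Z² - 5 = -5 + g*Z²)
-3 - 11*N(-3, 1) = -3 - 11*(-5 + 1*(-3)²) = -3 - 11*(-5 + 1*9) = -3 - 11*(-5 + 9) = -3 - 11*4 = -3 - 44 = -47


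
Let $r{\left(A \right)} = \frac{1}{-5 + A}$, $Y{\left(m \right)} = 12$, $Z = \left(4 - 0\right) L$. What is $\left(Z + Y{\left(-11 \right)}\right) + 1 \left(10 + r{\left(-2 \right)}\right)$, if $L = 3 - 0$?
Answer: $\frac{237}{7} \approx 33.857$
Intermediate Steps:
$L = 3$ ($L = 3 + 0 = 3$)
$Z = 12$ ($Z = \left(4 - 0\right) 3 = \left(4 + \left(-5 + 5\right)\right) 3 = \left(4 + 0\right) 3 = 4 \cdot 3 = 12$)
$\left(Z + Y{\left(-11 \right)}\right) + 1 \left(10 + r{\left(-2 \right)}\right) = \left(12 + 12\right) + 1 \left(10 + \frac{1}{-5 - 2}\right) = 24 + 1 \left(10 + \frac{1}{-7}\right) = 24 + 1 \left(10 - \frac{1}{7}\right) = 24 + 1 \cdot \frac{69}{7} = 24 + \frac{69}{7} = \frac{237}{7}$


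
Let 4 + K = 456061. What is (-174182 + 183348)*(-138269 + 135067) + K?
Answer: -28893475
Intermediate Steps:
K = 456057 (K = -4 + 456061 = 456057)
(-174182 + 183348)*(-138269 + 135067) + K = (-174182 + 183348)*(-138269 + 135067) + 456057 = 9166*(-3202) + 456057 = -29349532 + 456057 = -28893475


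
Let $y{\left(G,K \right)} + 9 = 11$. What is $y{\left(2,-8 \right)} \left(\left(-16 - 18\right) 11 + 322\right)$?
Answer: $-104$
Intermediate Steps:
$y{\left(G,K \right)} = 2$ ($y{\left(G,K \right)} = -9 + 11 = 2$)
$y{\left(2,-8 \right)} \left(\left(-16 - 18\right) 11 + 322\right) = 2 \left(\left(-16 - 18\right) 11 + 322\right) = 2 \left(\left(-34\right) 11 + 322\right) = 2 \left(-374 + 322\right) = 2 \left(-52\right) = -104$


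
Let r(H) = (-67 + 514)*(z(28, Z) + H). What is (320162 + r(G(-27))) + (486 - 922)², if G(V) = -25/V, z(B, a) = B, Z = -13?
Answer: 4708691/9 ≈ 5.2319e+5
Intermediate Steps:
r(H) = 12516 + 447*H (r(H) = (-67 + 514)*(28 + H) = 447*(28 + H) = 12516 + 447*H)
(320162 + r(G(-27))) + (486 - 922)² = (320162 + (12516 + 447*(-25/(-27)))) + (486 - 922)² = (320162 + (12516 + 447*(-25*(-1/27)))) + (-436)² = (320162 + (12516 + 447*(25/27))) + 190096 = (320162 + (12516 + 3725/9)) + 190096 = (320162 + 116369/9) + 190096 = 2997827/9 + 190096 = 4708691/9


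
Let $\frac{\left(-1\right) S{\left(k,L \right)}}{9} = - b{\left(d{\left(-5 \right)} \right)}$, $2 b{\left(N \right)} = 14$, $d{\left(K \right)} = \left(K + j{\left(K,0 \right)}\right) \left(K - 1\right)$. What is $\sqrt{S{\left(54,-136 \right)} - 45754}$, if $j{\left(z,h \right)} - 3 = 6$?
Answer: $i \sqrt{45691} \approx 213.75 i$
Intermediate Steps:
$j{\left(z,h \right)} = 9$ ($j{\left(z,h \right)} = 3 + 6 = 9$)
$d{\left(K \right)} = \left(-1 + K\right) \left(9 + K\right)$ ($d{\left(K \right)} = \left(K + 9\right) \left(K - 1\right) = \left(9 + K\right) \left(-1 + K\right) = \left(-1 + K\right) \left(9 + K\right)$)
$b{\left(N \right)} = 7$ ($b{\left(N \right)} = \frac{1}{2} \cdot 14 = 7$)
$S{\left(k,L \right)} = 63$ ($S{\left(k,L \right)} = - 9 \left(\left(-1\right) 7\right) = \left(-9\right) \left(-7\right) = 63$)
$\sqrt{S{\left(54,-136 \right)} - 45754} = \sqrt{63 - 45754} = \sqrt{-45691} = i \sqrt{45691}$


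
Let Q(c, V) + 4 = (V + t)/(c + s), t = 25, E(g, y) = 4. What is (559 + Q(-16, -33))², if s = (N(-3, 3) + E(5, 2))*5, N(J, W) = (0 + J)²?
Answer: 739132969/2401 ≈ 3.0784e+5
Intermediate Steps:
N(J, W) = J²
s = 65 (s = ((-3)² + 4)*5 = (9 + 4)*5 = 13*5 = 65)
Q(c, V) = -4 + (25 + V)/(65 + c) (Q(c, V) = -4 + (V + 25)/(c + 65) = -4 + (25 + V)/(65 + c))
(559 + Q(-16, -33))² = (559 + (-235 - 33 - 4*(-16))/(65 - 16))² = (559 + (-235 - 33 + 64)/49)² = (559 + (1/49)*(-204))² = (559 - 204/49)² = (27187/49)² = 739132969/2401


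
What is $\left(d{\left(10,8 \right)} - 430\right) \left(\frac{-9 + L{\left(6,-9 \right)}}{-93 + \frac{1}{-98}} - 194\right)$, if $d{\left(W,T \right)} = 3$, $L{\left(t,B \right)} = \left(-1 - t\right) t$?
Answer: $\frac{752934224}{9115} \approx 82604.0$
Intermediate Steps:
$L{\left(t,B \right)} = t \left(-1 - t\right)$
$\left(d{\left(10,8 \right)} - 430\right) \left(\frac{-9 + L{\left(6,-9 \right)}}{-93 + \frac{1}{-98}} - 194\right) = \left(3 - 430\right) \left(\frac{-9 - 6 \left(1 + 6\right)}{-93 + \frac{1}{-98}} - 194\right) = - 427 \left(\frac{-9 - 6 \cdot 7}{-93 - \frac{1}{98}} - 194\right) = - 427 \left(\frac{-9 - 42}{- \frac{9115}{98}} - 194\right) = - 427 \left(\left(-51\right) \left(- \frac{98}{9115}\right) - 194\right) = - 427 \left(\frac{4998}{9115} - 194\right) = \left(-427\right) \left(- \frac{1763312}{9115}\right) = \frac{752934224}{9115}$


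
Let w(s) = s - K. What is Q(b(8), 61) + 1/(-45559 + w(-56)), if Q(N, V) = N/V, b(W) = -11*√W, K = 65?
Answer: -1/45680 - 22*√2/61 ≈ -0.51007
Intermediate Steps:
w(s) = -65 + s (w(s) = s - 1*65 = s - 65 = -65 + s)
Q(b(8), 61) + 1/(-45559 + w(-56)) = -22*√2/61 + 1/(-45559 + (-65 - 56)) = -22*√2*(1/61) + 1/(-45559 - 121) = -22*√2*(1/61) + 1/(-45680) = -22*√2/61 - 1/45680 = -1/45680 - 22*√2/61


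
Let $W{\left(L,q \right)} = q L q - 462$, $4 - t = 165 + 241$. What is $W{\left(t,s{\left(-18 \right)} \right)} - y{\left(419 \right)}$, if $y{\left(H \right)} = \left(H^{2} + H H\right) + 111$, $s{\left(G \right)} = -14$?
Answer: $-430487$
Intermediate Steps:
$y{\left(H \right)} = 111 + 2 H^{2}$ ($y{\left(H \right)} = \left(H^{2} + H^{2}\right) + 111 = 2 H^{2} + 111 = 111 + 2 H^{2}$)
$t = -402$ ($t = 4 - \left(165 + 241\right) = 4 - 406 = -402$)
$W{\left(L,q \right)} = -462 + L q^{2}$ ($W{\left(L,q \right)} = L q q - 462 = L q^{2} - 462 = -462 + L q^{2}$)
$W{\left(t,s{\left(-18 \right)} \right)} - y{\left(419 \right)} = \left(-462 - 402 \left(-14\right)^{2}\right) - \left(111 + 2 \cdot 419^{2}\right) = \left(-462 - 78792\right) - \left(111 + 2 \cdot 175561\right) = \left(-462 - 78792\right) - \left(111 + 351122\right) = -79254 - 351233 = -430487$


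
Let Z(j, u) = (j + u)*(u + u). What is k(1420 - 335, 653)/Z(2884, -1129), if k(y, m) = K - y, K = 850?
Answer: 47/792558 ≈ 5.9302e-5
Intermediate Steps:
Z(j, u) = 2*u*(j + u) (Z(j, u) = (j + u)*(2*u) = 2*u*(j + u))
k(y, m) = 850 - y
k(1420 - 335, 653)/Z(2884, -1129) = (850 - (1420 - 335))/((2*(-1129)*(2884 - 1129))) = (850 - 1*1085)/((2*(-1129)*1755)) = (850 - 1085)/(-3962790) = -235*(-1/3962790) = 47/792558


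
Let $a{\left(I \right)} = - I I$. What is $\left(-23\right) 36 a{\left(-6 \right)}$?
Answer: $29808$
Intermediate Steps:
$a{\left(I \right)} = - I^{2}$
$\left(-23\right) 36 a{\left(-6 \right)} = \left(-23\right) 36 \left(- \left(-6\right)^{2}\right) = - 828 \left(\left(-1\right) 36\right) = \left(-828\right) \left(-36\right) = 29808$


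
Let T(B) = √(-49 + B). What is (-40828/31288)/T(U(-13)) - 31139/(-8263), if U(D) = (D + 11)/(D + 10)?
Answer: 31139/8263 + 10207*I*√435/1134190 ≈ 3.7685 + 0.1877*I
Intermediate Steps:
U(D) = (11 + D)/(10 + D)
(-40828/31288)/T(U(-13)) - 31139/(-8263) = (-40828/31288)/(√(-49 + (11 - 13)/(10 - 13))) - 31139/(-8263) = (-40828*1/31288)/(√(-49 - 2/(-3))) - 31139*(-1/8263) = -10207/(7822*√(-49 - ⅓*(-2))) + 31139/8263 = -10207/(7822*√(-49 + ⅔)) + 31139/8263 = -10207*(-I*√435/145)/7822 + 31139/8263 = -(-10207)*I*√435/1134190 + 31139/8263 = 10207*I*√435/1134190 + 31139/8263 = 31139/8263 + 10207*I*√435/1134190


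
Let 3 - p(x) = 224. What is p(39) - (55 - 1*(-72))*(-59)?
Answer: 7272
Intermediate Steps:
p(x) = -221 (p(x) = 3 - 1*224 = 3 - 224 = -221)
p(39) - (55 - 1*(-72))*(-59) = -221 - (55 - 1*(-72))*(-59) = -221 - (55 + 72)*(-59) = -221 - 127*(-59) = -221 - 1*(-7493) = -221 + 7493 = 7272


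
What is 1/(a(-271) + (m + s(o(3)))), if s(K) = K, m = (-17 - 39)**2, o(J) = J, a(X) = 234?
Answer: 1/3373 ≈ 0.00029647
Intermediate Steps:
m = 3136 (m = (-56)**2 = 3136)
1/(a(-271) + (m + s(o(3)))) = 1/(234 + (3136 + 3)) = 1/(234 + 3139) = 1/3373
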